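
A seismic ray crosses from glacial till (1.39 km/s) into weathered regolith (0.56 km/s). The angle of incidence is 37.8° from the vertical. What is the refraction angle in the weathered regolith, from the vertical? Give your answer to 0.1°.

14.3°

Snell's law: sin θ₂ = (V₂/V₁)·sin θ₁ = (0.56/1.39)·sin 37.8° = 0.2469.
θ₂ = arcsin 0.2469 = 14.30° from the normal.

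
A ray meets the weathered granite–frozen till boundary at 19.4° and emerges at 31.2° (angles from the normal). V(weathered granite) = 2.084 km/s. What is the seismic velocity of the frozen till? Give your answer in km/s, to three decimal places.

3.250 km/s

Snell's law: sin 19.4°/V₁ = sin 31.2°/V₂.
V₂ = V₁·sin 31.2°/sin 19.4° = 2.084 × 1.5596 = 3.250 km/s.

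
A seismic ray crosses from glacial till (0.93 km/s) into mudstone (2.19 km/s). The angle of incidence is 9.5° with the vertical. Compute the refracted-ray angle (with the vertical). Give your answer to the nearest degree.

23°

Snell's law: sin θ₂ = (V₂/V₁)·sin θ₁ = (2.19/0.93)·sin 9.5° = 0.3887.
θ₂ = arcsin 0.3887 = 22.87° from the normal.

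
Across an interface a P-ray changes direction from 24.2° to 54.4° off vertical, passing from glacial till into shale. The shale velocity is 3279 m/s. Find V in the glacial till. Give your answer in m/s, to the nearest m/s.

Snell's law: sin 24.2°/V₁ = sin 54.4°/V₂.
V₁ = V₂·sin 24.2°/sin 54.4° = 3279 × 0.5041 = 1653.10 m/s.

1653 m/s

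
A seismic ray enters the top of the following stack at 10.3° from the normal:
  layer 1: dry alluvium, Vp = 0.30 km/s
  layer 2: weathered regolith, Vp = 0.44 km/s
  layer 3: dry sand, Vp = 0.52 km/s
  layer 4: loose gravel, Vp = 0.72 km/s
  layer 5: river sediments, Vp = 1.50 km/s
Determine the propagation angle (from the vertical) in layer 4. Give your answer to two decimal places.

25.41°

Ray parameter p = sin 10.3° / 0.30 = 5.9601e-01 s/km.
sin θ_4 = p·V_4 = 5.9601e-01 × 0.72 = 0.4291.
θ_4 = 25.41° from the vertical.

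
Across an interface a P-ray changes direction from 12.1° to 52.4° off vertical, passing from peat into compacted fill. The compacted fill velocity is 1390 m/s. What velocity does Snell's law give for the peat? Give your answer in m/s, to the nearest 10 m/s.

Snell's law: sin 12.1°/V₁ = sin 52.4°/V₂.
V₁ = V₂·sin 12.1°/sin 52.4° = 1390 × 0.2646 = 367.76 m/s.

370 m/s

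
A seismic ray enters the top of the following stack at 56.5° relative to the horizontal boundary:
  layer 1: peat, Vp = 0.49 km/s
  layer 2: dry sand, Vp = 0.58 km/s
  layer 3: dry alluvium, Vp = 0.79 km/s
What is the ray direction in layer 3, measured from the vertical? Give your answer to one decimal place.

From the normal: θ₁ = 90° − 56.5° = 33.5°.
Ray parameter p = sin 33.5° / 0.49 = 1.1264e+00 s/km.
sin θ_3 = p·V_3 = 1.1264e+00 × 0.79 = 0.8899.
θ_3 = 62.86° from the vertical.

62.9°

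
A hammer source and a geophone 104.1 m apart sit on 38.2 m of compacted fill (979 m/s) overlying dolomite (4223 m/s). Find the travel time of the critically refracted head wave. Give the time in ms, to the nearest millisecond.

101 ms

θ_c = arcsin(V₁/V₂) = arcsin(979/4223) = 13.40°, cos θ_c = 0.9728.
Intercept time tᵢ = 2h cos θ_c / V₁ = 2·38.2·0.9728/979 = 0.07591 s.
t = x/V₂ + tᵢ = 104.1/4223 + 0.07591 = 0.10056 s.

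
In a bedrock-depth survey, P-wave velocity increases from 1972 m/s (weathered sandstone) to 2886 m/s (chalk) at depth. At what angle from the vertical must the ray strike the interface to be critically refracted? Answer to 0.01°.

At critical incidence the refracted ray runs along the interface (θ₂ = 90°), so sin θ_c = V₁/V₂.
θ_c = arcsin(1972/2886) = arcsin 0.6833 = 43.10°.

43.10°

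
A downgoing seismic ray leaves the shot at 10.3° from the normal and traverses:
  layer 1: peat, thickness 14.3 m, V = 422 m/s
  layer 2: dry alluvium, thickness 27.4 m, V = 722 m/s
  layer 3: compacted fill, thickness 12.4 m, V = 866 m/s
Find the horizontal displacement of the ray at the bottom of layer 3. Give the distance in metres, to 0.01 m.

Ray parameter p = sin 10.3° / 422 m/s = 4.2370e-04 s/m.
Layer 1: θ = 10.30°; offset = 14.3·tan 10.30° = 2.5988 m.
Layer 2: sin θ = p·722 = 0.3059 → θ = 17.81°; offset = 27.4·tan 17.81° = 8.8041 m.
Layer 3: sin θ = p·866 = 0.3669 → θ = 21.53°; offset = 12.4·tan 21.53° = 4.8910 m.
Σ offsets = 16.2939 m.

16.29 m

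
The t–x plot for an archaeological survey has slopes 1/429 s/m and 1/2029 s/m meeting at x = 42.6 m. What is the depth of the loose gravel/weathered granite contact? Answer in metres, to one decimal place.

17.2 m

x_cross = 2h·√((V₂+V₁)/(V₂−V₁)) → h = x_cross / (2·√((V₂+V₁)/(V₂−V₁))).
√((V₂+V₁)/(V₂−V₁)) = √((2029+429)/(2029−429)) = 1.2395.
h = 42.6 / (2·1.2395) = 17.18 m.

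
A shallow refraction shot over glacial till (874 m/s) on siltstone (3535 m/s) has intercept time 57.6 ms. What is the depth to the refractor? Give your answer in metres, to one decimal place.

26.0 m

θ_c = arcsin(874/3535) = 14.31°; cos θ_c = 0.9690.
tᵢ = 2h cos θ_c/V₁ ⇒ h = tᵢ·V₁/(2 cos θ_c) = 0.0576·874/(2·0.9690) = 25.98 m.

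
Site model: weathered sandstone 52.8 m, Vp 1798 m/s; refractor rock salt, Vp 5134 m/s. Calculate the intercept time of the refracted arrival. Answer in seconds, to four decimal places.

0.0550 s

tᵢ = 2h·√(V₂²−V₁²)/(V₁V₂).
√(V₂²−V₁²) = √(5134²−1798²) = 4808.9 m/s.
tᵢ = 2·52.8·4808.9/(1798·5134) = 0.05501 s.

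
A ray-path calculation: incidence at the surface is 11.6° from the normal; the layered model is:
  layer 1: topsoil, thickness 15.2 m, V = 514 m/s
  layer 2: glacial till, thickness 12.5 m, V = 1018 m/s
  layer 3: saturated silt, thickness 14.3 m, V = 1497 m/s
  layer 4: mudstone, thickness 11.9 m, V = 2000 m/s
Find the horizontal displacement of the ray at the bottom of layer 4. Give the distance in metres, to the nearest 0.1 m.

p = sin θ₁/V₁ = sin 11.6°/514 = 3.9120e-04 s/m is conserved through the stack.
Layer 1: θ = 11.60°; offset = 15.2·tan 11.60° = 3.120 m.
Layer 2: sin θ = p·1018 = 0.3982 → θ = 23.47°; offset = 12.5·tan 23.47° = 5.427 m.
Layer 3: sin θ = p·1497 = 0.5856 → θ = 35.85°; offset = 14.3·tan 35.85° = 10.332 m.
Layer 4: sin θ = p·2000 = 0.7824 → θ = 51.48°; offset = 11.9·tan 51.48° = 14.950 m.
Summing the layer offsets gives 33.829 m.

33.8 m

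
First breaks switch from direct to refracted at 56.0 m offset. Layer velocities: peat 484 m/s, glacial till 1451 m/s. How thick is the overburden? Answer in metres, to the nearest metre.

x_cross = 2h·√((V₂+V₁)/(V₂−V₁)) → h = x_cross / (2·√((V₂+V₁)/(V₂−V₁))).
√((V₂+V₁)/(V₂−V₁)) = √((1451+484)/(1451−484)) = 1.4146.
h = 56.0 / (2·1.4146) = 19.79 m.

20 m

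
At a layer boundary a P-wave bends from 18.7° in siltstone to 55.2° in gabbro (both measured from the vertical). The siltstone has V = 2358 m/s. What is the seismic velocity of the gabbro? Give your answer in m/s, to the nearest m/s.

sin 18.7° = 0.3206; sin 55.2° = 0.8211.
V₂ = V₁·(sin θ₂/sin θ₁) = 2358·(0.8211/0.3206) = 6039.27 m/s.

6039 m/s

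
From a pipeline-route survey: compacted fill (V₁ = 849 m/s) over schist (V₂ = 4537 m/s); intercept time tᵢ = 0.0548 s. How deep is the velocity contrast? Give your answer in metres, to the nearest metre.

24 m

θ_c = arcsin(849/4537) = 10.79°; cos θ_c = 0.9823.
tᵢ = 2h cos θ_c/V₁ ⇒ h = tᵢ·V₁/(2 cos θ_c) = 0.0548·849/(2·0.9823) = 23.68 m.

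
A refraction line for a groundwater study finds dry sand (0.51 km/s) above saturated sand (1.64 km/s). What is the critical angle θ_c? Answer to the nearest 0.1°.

Critical incidence: sin θ_c = V₁/V₂ = 0.51/1.64 = 0.3110.
θ_c = arcsin 0.3110 = 18.12°.

18.1°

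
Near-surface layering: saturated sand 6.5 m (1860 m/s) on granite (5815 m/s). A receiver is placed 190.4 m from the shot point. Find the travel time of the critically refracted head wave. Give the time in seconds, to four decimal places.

θ_c = arcsin(V₁/V₂) = arcsin(1860/5815) = 18.65°, cos θ_c = 0.9475.
Intercept time tᵢ = 2h cos θ_c / V₁ = 2·6.5·0.9475/1860 = 0.00662 s.
t = x/V₂ + tᵢ = 190.4/5815 + 0.00662 = 0.03936 s.

0.0394 s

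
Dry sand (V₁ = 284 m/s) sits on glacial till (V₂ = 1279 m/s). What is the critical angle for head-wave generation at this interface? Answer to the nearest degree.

13°

At critical incidence the refracted ray runs along the interface (θ₂ = 90°), so sin θ_c = V₁/V₂.
θ_c = arcsin(284/1279) = arcsin 0.2220 = 12.83°.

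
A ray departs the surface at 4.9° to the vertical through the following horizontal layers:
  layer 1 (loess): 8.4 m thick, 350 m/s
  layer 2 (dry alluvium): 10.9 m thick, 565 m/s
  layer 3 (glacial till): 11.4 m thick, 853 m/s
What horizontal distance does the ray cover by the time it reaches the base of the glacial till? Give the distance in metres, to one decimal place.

4.7 m

p = sin θ₁/V₁ = sin 4.9°/350 = 2.4405e-04 s/m is conserved through the stack.
Layer 1: θ = 4.90°; offset = 8.4·tan 4.90° = 0.720 m.
Layer 2: sin θ = p·565 = 0.1379 → θ = 7.93°; offset = 10.9·tan 7.93° = 1.517 m.
Layer 3: sin θ = p·853 = 0.2082 → θ = 12.02°; offset = 11.4·tan 12.02° = 2.426 m.
Total horizontal offset = 4.664 m.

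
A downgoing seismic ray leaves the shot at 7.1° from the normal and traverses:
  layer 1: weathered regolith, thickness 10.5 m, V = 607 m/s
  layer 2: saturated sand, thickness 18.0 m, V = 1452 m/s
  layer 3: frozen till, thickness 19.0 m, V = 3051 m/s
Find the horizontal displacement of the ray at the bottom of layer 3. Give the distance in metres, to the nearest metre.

Apply Snell's law at each interface; in layer i the horizontal offset is hᵢ·tan θᵢ.
Layer 1: θ = 7.10°; offset = 10.5·tan 7.10° = 1.308 m.
Layer 2: sin θ = 1452·sin 7.1°/607 = 0.2957, θ = 17.20°; offset = 18.0·tan 17.20° = 5.571 m.
Layer 3: sin θ = 3051·sin 7.1°/607 = 0.6213, θ = 38.41°; offset = 19.0·tan 38.41° = 15.064 m.
Total horizontal offset = 21.943 m.

22 m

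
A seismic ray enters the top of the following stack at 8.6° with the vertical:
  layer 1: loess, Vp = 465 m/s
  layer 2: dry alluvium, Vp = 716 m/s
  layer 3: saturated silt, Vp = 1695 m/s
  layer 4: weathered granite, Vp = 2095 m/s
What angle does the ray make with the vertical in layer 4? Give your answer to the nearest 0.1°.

Snell's law across each interface conserves sin θ / V, so sin θ_4 = V_4·sin θ₁/V₁.
sin θ_4 = 2095 × sin 8.6° / 465 = 0.6737.
θ_4 = arcsin 0.6737 = 42.35°.

42.4°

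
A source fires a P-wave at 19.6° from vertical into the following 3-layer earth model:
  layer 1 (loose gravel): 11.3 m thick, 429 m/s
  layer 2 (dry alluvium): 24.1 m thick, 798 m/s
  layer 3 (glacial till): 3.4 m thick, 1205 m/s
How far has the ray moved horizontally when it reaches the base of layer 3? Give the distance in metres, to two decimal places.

32.83 m

Ray parameter p = sin 19.6° / 429 m/s = 7.8194e-04 s/m.
Layer 1: θ = 19.60°; offset = 11.3·tan 19.60° = 4.0237 m.
Layer 2: sin θ = p·798 = 0.6240 → θ = 38.61°; offset = 24.1·tan 38.61° = 19.2442 m.
Layer 3: sin θ = p·1205 = 0.9422 → θ = 70.43°; offset = 3.4·tan 70.43° = 9.5644 m.
Σ offsets = 32.8323 m.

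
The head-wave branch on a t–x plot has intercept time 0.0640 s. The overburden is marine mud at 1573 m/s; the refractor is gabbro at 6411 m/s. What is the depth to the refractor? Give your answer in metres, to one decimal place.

51.9 m

h = tᵢ·V₁·V₂ / (2·√(V₂²−V₁²)).
√(V₂²−V₁²) = √(6411² − 1573²) = 6215.0 m/s.
h = 0.064 s × 1573 × 6411 / (2 × 6215.0) = 51.92 m.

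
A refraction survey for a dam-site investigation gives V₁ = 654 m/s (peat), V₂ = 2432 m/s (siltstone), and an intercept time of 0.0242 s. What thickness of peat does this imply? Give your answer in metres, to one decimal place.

8.2 m

h = tᵢ·V₁·V₂ / (2·√(V₂²−V₁²)).
√(V₂²−V₁²) = √(2432² − 654²) = 2342.4 m/s.
h = 0.0242 s × 654 × 2432 / (2 × 2342.4) = 8.22 m.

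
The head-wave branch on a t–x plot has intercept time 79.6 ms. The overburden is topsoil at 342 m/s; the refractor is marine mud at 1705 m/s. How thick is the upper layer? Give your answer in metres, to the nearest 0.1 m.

h = tᵢ·V₁·V₂ / (2·√(V₂²−V₁²)).
√(V₂²−V₁²) = √(1705² − 342²) = 1670.3 m/s.
h = 0.0796 s × 342 × 1705 / (2 × 1670.3) = 13.89 m.

13.9 m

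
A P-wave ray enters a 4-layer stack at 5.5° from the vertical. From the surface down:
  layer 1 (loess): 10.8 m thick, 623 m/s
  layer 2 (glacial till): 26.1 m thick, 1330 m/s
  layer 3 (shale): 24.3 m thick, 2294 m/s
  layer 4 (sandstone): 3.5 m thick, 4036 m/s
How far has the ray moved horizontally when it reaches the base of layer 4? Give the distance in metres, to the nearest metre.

p = sin θ₁/V₁ = sin 5.5°/623 = 1.5385e-04 s/m is conserved through the stack.
Layer 1: θ = 5.50°; offset = 10.8·tan 5.50° = 1.040 m.
Layer 2: sin θ = p·1330 = 0.2046 → θ = 11.81°; offset = 26.1·tan 11.81° = 5.456 m.
Layer 3: sin θ = p·2294 = 0.3529 → θ = 20.67°; offset = 24.3·tan 20.67° = 9.166 m.
Layer 4: sin θ = p·4036 = 0.6209 → θ = 38.38°; offset = 3.5·tan 38.38° = 2.772 m.
Summing the layer offsets gives 18.434 m.

18 m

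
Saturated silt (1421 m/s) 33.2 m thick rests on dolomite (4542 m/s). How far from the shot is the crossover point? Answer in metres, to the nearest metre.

x_cross = 2h·√((V₂+V₁)/(V₂−V₁)).
(V₂+V₁)/(V₂−V₁) = (4542+1421)/(4542−1421) = 1.9106; √ = 1.3822.
x_cross = 2·33.2·1.3822 = 91.78 m.

92 m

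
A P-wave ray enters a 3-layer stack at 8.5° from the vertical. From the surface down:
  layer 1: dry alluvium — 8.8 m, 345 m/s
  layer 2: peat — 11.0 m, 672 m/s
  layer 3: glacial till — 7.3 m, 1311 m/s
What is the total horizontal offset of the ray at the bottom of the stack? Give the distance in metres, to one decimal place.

Apply Snell's law at each interface; in layer i the horizontal offset is hᵢ·tan θᵢ.
Layer 1: θ = 8.50°; offset = 8.8·tan 8.50° = 1.315 m.
Layer 2: sin θ = 672·sin 8.5°/345 = 0.2879, θ = 16.73°; offset = 11.0·tan 16.73° = 3.307 m.
Layer 3: sin θ = 1311·sin 8.5°/345 = 0.5617, θ = 34.17°; offset = 7.3·tan 34.17° = 4.956 m.
Summing the layer offsets gives 9.578 m.

9.6 m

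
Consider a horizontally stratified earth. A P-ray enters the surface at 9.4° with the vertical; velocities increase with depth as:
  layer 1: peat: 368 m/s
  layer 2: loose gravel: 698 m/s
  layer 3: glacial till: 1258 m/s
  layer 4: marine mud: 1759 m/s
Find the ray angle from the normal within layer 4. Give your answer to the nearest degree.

Ray parameter p = sin 9.4° / 368 = 4.4382e-04 s/m.
sin θ_4 = p·V_4 = 4.4382e-04 × 1759 = 0.7807.
θ_4 = arcsin 0.7807 = 51.32°.

51°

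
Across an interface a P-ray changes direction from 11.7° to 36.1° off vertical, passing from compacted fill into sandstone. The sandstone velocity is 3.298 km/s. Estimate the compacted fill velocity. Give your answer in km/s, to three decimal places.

1.135 km/s

sin 11.7° = 0.2028; sin 36.1° = 0.5892.
V₁ = V₂·(sin θ₁/sin θ₂) = 3.298·(0.2028/0.5892) = 1.135 km/s.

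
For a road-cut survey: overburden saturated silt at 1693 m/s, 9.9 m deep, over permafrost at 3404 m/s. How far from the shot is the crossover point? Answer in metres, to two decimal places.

34.17 m

θ_c = arcsin(1693/3404) = 29.83°, so cos θ_c = 0.8675 and tᵢ = 2h cos θ_c/V₁ = 0.0101 s.
At crossover x/V₁ = x/V₂ + tᵢ ⇒ x = tᵢ/(1/V₁ − 1/V₂) = 0.01015/(5.9067e-04 − 2.9377e-04) = 34.17 m.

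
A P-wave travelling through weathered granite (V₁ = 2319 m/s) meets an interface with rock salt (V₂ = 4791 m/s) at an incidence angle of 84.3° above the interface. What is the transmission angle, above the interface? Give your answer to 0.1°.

78.2°

Angle from the normal: 90° − 84.3° = 5.7°.
Snell's law: sin θ₂ = (V₂/V₁)·sin θ₁ = (4791/2319)·sin 5.7° = 0.2052.
θ₂ = sin⁻¹(0.2052) = 11.84° (from vertical).
From the interface: 90° − 11.84° = 78.16°.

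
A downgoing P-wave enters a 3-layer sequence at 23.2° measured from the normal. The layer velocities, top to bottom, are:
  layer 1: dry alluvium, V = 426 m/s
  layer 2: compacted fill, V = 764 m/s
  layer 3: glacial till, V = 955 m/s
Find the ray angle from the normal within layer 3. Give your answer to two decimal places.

62.02°

Snell's law across each interface conserves sin θ / V, so sin θ_3 = V_3·sin θ₁/V₁.
sin θ_3 = 955 × sin 23.2° / 426 = 0.8831.
θ_3 = 62.02° from the vertical.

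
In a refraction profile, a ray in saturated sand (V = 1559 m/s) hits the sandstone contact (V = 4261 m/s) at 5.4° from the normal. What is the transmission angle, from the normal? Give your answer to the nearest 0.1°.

14.9°

Snell's law: sin θ₂ = (V₂/V₁)·sin θ₁ = (4261/1559)·sin 5.4° = 0.2572.
θ₂ = arcsin 0.2572 = 14.90° from the normal.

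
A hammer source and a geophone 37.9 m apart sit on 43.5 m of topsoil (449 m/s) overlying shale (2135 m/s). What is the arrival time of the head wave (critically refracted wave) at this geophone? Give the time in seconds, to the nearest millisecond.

θ_c = arcsin(V₁/V₂) = arcsin(449/2135) = 12.14°, cos θ_c = 0.9776.
Intercept time tᵢ = 2h cos θ_c / V₁ = 2·43.5·0.9776/449 = 0.18943 s.
t = x/V₂ + tᵢ = 37.9/2135 + 0.18943 = 0.20718 s.

0.207 s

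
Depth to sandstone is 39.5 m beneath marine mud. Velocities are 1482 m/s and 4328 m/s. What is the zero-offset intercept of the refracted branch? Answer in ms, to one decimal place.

tᵢ = 2h·√(V₂²−V₁²)/(V₁V₂).
√(V₂²−V₁²) = √(4328²−1482²) = 4066.4 m/s.
tᵢ = 2·39.5·4066.4/(1482·4328) = 0.05008 s.

50.1 ms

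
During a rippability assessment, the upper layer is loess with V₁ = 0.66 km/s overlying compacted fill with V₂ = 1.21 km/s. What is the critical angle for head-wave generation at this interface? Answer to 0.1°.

Critical incidence: sin θ_c = V₁/V₂ = 0.66/1.21 = 0.5455.
θ_c = arcsin 0.5455 = 33.06°.

33.1°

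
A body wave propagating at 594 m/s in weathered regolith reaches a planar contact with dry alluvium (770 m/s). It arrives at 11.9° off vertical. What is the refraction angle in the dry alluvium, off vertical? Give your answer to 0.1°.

15.5°

Snell's law: sin θ₂ = (V₂/V₁)·sin θ₁ = (770/594)·sin 11.9° = 0.2673.
θ₂ = sin⁻¹(0.2673) = 15.50° (from vertical).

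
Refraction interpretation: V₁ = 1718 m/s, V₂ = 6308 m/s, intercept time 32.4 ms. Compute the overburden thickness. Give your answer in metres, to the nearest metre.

29 m

h = tᵢ·V₁·V₂ / (2·√(V₂²−V₁²)).
√(V₂²−V₁²) = √(6308² − 1718²) = 6069.5 m/s.
h = 0.0324 s × 1718 × 6308 / (2 × 6069.5) = 28.93 m.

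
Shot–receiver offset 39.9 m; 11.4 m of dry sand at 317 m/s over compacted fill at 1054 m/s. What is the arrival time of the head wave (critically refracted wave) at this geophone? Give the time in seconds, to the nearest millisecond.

0.106 s

t = x/V₂ + 2h·√(V₂²−V₁²)/(V₁V₂).
√(V₂²−V₁²) = √(1054²−317²) = 1005.2 m/s; delay term = 2·11.4·1005.2/(317·1054) = 0.06859 s.
t = 39.9/1054 + 0.06859 = 0.10645 s.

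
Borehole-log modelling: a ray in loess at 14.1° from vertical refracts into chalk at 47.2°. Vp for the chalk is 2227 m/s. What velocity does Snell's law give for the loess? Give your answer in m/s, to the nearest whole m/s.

739 m/s

Snell's law: sin 14.1°/V₁ = sin 47.2°/V₂.
V₁ = V₂·sin 14.1°/sin 47.2° = 2227 × 0.3320 = 739.41 m/s.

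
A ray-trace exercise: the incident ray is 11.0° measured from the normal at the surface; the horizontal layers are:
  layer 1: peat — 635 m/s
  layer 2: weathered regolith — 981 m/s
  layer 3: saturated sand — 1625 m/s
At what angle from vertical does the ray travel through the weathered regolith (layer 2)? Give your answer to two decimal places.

Ray parameter p = sin 11.0° / 635 = 3.0049e-04 s/m.
sin θ_2 = p·V_2 = 3.0049e-04 × 981 = 0.2948.
θ_2 = 17.14° from the vertical.

17.14°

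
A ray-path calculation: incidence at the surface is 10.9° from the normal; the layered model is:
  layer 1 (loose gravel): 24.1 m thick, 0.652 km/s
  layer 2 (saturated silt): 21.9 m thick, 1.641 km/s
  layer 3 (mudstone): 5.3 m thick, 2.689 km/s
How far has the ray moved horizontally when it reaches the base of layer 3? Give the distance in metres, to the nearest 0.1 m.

Apply Snell's law at each interface; in layer i the horizontal offset is hᵢ·tan θᵢ.
Layer 1: θ = 10.90°; offset = 24.1·tan 10.90° = 4.641 m.
Layer 2: sin θ = 1.641·sin 10.9°/0.652 = 0.4759, θ = 28.42°; offset = 21.9·tan 28.42° = 11.851 m.
Layer 3: sin θ = 2.689·sin 10.9°/0.652 = 0.7799, θ = 51.25°; offset = 5.3·tan 51.25° = 6.603 m.
Total horizontal offset = 23.095 m.

23.1 m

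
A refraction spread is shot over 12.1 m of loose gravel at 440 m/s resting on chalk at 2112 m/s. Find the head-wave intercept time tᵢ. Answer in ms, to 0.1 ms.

tᵢ = 2h·√(V₂²−V₁²)/(V₁V₂).
√(V₂²−V₁²) = √(2112²−440²) = 2065.7 m/s.
tᵢ = 2·12.1·2065.7/(440·2112) = 0.05379 s.

53.8 ms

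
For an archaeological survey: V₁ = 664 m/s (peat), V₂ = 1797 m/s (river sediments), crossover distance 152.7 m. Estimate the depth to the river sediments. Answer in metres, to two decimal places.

51.80 m

x_cross = 2h·√((V₂+V₁)/(V₂−V₁)) → h = x_cross / (2·√((V₂+V₁)/(V₂−V₁))).
√((V₂+V₁)/(V₂−V₁)) = √((1797+664)/(1797−664)) = 1.4738.
h = 152.7 / (2·1.4738) = 51.80 m.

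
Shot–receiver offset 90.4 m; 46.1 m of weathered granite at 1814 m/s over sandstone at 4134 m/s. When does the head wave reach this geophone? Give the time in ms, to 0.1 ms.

67.5 ms

θ_c = arcsin(V₁/V₂) = arcsin(1814/4134) = 26.03°, cos θ_c = 0.8986.
Intercept time tᵢ = 2h cos θ_c / V₁ = 2·46.1·0.8986/1814 = 0.04567 s.
t = x/V₂ + tᵢ = 90.4/4134 + 0.04567 = 0.06754 s.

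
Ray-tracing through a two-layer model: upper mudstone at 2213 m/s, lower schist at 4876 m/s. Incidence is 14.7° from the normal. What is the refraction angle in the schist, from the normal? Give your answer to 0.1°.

Snell's law: sin θ₂ = (V₂/V₁)·sin θ₁ = (4876/2213)·sin 14.7° = 0.5591.
θ₂ = sin⁻¹(0.5591) = 33.99° (from vertical).

34.0°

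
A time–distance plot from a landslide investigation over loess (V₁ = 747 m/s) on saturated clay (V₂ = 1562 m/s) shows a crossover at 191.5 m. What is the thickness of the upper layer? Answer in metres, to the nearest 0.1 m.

h = (x_cross/2)·√((V₂−V₁)/(V₂+V₁)).
(V₂−V₁)/(V₂+V₁) = (1562−747)/(1562+747) = 0.3530; √ = 0.5941.
h = (191.5/2)·0.5941 = 56.89 m.

56.9 m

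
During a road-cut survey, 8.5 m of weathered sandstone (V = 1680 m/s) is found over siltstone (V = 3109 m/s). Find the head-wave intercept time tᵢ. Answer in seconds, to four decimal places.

tᵢ = 2h·√(V₂²−V₁²)/(V₁V₂).
√(V₂²−V₁²) = √(3109²−1680²) = 2616.0 m/s.
tᵢ = 2·8.5·2616.0/(1680·3109) = 0.00851 s.

0.0085 s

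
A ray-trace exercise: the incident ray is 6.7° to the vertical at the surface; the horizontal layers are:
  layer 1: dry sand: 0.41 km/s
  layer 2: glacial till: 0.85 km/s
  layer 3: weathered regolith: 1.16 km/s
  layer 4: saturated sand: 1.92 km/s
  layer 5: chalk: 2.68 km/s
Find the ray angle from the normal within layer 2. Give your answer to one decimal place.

14.0°

Ray parameter p = sin 6.7° / 0.41 = 2.8456e-01 s/km.
sin θ_2 = p·V_2 = 2.8456e-01 × 0.85 = 0.2419.
θ_2 = 14.00° from the vertical.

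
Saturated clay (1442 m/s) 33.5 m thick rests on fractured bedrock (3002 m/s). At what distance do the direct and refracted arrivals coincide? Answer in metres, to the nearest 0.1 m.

θ_c = arcsin(1442/3002) = 28.71°, so cos θ_c = 0.8771 and tᵢ = 2h cos θ_c/V₁ = 0.0408 s.
At crossover x/V₁ = x/V₂ + tᵢ ⇒ x = tᵢ/(1/V₁ − 1/V₂) = 0.04075/(6.9348e-04 − 3.3311e-04) = 113.08 m.

113.1 m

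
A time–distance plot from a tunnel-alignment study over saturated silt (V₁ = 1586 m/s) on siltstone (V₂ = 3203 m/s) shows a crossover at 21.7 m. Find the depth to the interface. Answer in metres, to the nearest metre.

6 m

h = (x_cross/2)·√((V₂−V₁)/(V₂+V₁)).
(V₂−V₁)/(V₂+V₁) = (3203−1586)/(3203+1586) = 0.3376; √ = 0.5811.
h = (21.7/2)·0.5811 = 6.30 m.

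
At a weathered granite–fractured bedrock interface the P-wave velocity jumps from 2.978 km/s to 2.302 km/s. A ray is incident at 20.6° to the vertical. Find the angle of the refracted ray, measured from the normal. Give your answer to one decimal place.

15.8°

sin θ₁/V₁ = sin θ₂/V₂ ⇒ sin θ₂ = 2.302·sin 20.6°/2.978 = 2.302·0.3518/2.978 = 0.2720.
θ₂ = arcsin 0.2720 = 15.78° from the normal.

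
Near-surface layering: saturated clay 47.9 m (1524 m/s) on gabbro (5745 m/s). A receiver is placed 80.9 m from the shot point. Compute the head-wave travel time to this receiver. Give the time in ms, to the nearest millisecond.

θ_c = arcsin(V₁/V₂) = arcsin(1524/5745) = 15.38°, cos θ_c = 0.9642.
Intercept time tᵢ = 2h cos θ_c / V₁ = 2·47.9·0.9642/1524 = 0.06061 s.
t = x/V₂ + tᵢ = 80.9/5745 + 0.06061 = 0.07469 s.

75 ms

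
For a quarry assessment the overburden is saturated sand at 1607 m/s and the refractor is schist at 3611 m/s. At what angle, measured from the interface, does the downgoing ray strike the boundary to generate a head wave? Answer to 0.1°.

At critical incidence the refracted ray runs along the interface (θ₂ = 90°), so sin θ_c = V₁/V₂.
θ_c = arcsin(1607/3611) = arcsin 0.4450 = 26.43°.
Measured from the interface: 90° − 26.43° = 63.57°.

63.6°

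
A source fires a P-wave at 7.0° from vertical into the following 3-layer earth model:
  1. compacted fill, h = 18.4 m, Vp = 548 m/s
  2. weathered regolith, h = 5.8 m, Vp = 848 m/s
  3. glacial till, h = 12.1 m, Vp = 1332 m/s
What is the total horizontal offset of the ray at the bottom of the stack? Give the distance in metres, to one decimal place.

7.1 m

p = sin θ₁/V₁ = sin 7.0°/548 = 2.2239e-04 s/m is conserved through the stack.
Layer 1: θ = 7.00°; offset = 18.4·tan 7.00° = 2.259 m.
Layer 2: sin θ = p·848 = 0.1886 → θ = 10.87°; offset = 5.8·tan 10.87° = 1.114 m.
Layer 3: sin θ = p·1332 = 0.2962 → θ = 17.23°; offset = 12.1·tan 17.23° = 3.753 m.
Σ offsets = 7.126 m.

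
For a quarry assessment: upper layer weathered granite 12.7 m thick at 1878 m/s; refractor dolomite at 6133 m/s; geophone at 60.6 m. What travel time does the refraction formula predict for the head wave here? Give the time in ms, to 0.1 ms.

t = x/V₂ + 2h·√(V₂²−V₁²)/(V₁V₂).
√(V₂²−V₁²) = √(6133²−1878²) = 5838.4 m/s; delay term = 2·12.7·5838.4/(1878·6133) = 0.01288 s.
t = 60.6/6133 + 0.01288 = 0.02276 s.

22.8 ms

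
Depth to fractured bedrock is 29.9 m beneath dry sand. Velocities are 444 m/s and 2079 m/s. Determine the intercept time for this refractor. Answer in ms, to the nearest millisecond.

132 ms

tᵢ = 2h·√(V₂²−V₁²)/(V₁V₂).
√(V₂²−V₁²) = √(2079²−444²) = 2031.0 m/s.
tᵢ = 2·29.9·2031.0/(444·2079) = 0.13158 s.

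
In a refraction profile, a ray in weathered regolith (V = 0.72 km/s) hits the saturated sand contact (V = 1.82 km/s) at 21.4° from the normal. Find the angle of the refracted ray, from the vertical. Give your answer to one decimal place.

67.3°

sin θ₁/V₁ = sin θ₂/V₂ ⇒ sin θ₂ = 1.82·sin 21.4°/0.72 = 1.82·0.3649/0.72 = 0.9223.
θ₂ = arcsin 0.9223 = 67.27° from the normal.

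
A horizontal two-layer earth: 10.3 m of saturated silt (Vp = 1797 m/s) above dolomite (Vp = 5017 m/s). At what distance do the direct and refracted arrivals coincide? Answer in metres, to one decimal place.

30.0 m

θ_c = arcsin(1797/5017) = 20.99°, so cos θ_c = 0.9337 and tᵢ = 2h cos θ_c/V₁ = 0.0107 s.
At crossover x/V₁ = x/V₂ + tᵢ ⇒ x = tᵢ/(1/V₁ − 1/V₂) = 0.01070/(5.5648e-04 − 1.9932e-04) = 29.97 m.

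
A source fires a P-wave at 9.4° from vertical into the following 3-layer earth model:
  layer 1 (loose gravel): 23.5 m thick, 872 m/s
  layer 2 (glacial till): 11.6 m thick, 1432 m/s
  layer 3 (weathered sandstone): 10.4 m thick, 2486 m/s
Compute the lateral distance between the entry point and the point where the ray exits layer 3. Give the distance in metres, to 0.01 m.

12.59 m

Apply Snell's law at each interface; in layer i the horizontal offset is hᵢ·tan θᵢ.
Layer 1: θ = 9.40°; offset = 23.5·tan 9.40° = 3.8904 m.
Layer 2: sin θ = 1432·sin 9.4°/872 = 0.2682, θ = 15.56°; offset = 11.6·tan 15.56° = 3.2296 m.
Layer 3: sin θ = 2486·sin 9.4°/872 = 0.4656, θ = 27.75°; offset = 10.4·tan 27.75° = 5.4719 m.
Summing the layer offsets gives 12.5919 m.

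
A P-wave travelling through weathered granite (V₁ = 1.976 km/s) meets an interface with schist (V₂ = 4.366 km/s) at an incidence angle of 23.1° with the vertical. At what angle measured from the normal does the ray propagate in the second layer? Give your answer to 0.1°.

Snell's law: sin θ₂ = (V₂/V₁)·sin θ₁ = (4.366/1.976)·sin 23.1° = 0.8669.
θ₂ = sin⁻¹(0.8669) = 60.10° (from vertical).

60.1°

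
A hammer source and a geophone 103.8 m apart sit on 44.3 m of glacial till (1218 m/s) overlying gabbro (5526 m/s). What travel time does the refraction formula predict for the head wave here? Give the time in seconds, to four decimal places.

θ_c = arcsin(V₁/V₂) = arcsin(1218/5526) = 12.73°, cos θ_c = 0.9754.
Intercept time tᵢ = 2h cos θ_c / V₁ = 2·44.3·0.9754/1218 = 0.07095 s.
t = x/V₂ + tᵢ = 103.8/5526 + 0.07095 = 0.08974 s.

0.0897 s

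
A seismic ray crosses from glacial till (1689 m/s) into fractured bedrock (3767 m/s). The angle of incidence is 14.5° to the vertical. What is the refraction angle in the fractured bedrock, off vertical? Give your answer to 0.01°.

Snell's law: sin θ₂ = (V₂/V₁)·sin θ₁ = (3767/1689)·sin 14.5° = 0.5584.
θ₂ = sin⁻¹(0.5584) = 33.95° (from vertical).

33.95°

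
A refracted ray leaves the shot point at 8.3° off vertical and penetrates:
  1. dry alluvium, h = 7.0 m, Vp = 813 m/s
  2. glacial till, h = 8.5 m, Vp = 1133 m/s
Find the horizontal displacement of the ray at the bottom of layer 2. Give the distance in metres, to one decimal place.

2.8 m

Apply Snell's law at each interface; in layer i the horizontal offset is hᵢ·tan θᵢ.
Layer 1: θ = 8.30°; offset = 7.0·tan 8.30° = 1.021 m.
Layer 2: sin θ = 1133·sin 8.3°/813 = 0.2012, θ = 11.61°; offset = 8.5·tan 11.61° = 1.746 m.
Total horizontal offset = 2.767 m.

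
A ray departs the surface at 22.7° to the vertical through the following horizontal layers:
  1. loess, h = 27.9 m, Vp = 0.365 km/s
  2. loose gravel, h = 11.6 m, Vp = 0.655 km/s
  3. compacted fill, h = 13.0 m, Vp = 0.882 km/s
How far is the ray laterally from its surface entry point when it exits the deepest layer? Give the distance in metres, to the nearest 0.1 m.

Apply Snell's law at each interface; in layer i the horizontal offset is hᵢ·tan θᵢ.
Layer 1: θ = 22.70°; offset = 27.9·tan 22.70° = 11.671 m.
Layer 2: sin θ = 0.655·sin 22.7°/0.365 = 0.6925, θ = 43.83°; offset = 11.6·tan 43.83° = 11.136 m.
Layer 3: sin θ = 0.882·sin 22.7°/0.365 = 0.9325, θ = 68.83°; offset = 13.0·tan 68.83° = 33.570 m.
Total horizontal offset = 56.376 m.

56.4 m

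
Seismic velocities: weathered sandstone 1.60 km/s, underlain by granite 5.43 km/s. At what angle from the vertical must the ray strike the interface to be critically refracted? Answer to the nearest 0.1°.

17.1°

Critical incidence: sin θ_c = V₁/V₂ = 1.60/5.43 = 0.2947.
θ_c = arcsin 0.2947 = 17.14°.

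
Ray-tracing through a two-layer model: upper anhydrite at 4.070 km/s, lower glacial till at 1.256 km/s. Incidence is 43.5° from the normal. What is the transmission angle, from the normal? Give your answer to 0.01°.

12.26°

Snell's law: sin θ₂ = (V₂/V₁)·sin θ₁ = (1.256/4.070)·sin 43.5° = 0.2124.
θ₂ = arcsin 0.2124 = 12.26° from the normal.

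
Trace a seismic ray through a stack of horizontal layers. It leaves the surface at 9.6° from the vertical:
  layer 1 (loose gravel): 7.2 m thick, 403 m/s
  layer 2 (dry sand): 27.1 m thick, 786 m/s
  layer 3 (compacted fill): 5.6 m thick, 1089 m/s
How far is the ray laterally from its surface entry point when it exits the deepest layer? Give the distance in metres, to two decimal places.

Apply Snell's law at each interface; in layer i the horizontal offset is hᵢ·tan θᵢ.
Layer 1: θ = 9.60°; offset = 7.2·tan 9.60° = 1.2178 m.
Layer 2: sin θ = 786·sin 9.6°/403 = 0.3253, θ = 18.98°; offset = 27.1·tan 18.98° = 9.3214 m.
Layer 3: sin θ = 1089·sin 9.6°/403 = 0.4506, θ = 26.79°; offset = 5.6·tan 26.79° = 2.8270 m.
Total horizontal offset = 13.3662 m.

13.37 m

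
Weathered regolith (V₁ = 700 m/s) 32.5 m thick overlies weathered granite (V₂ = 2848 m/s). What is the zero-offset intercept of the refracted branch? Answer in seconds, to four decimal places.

θ_c = arcsin(V₁/V₂) = arcsin(700/2848) = 14.23°; cos θ_c = 0.9693.
tᵢ = 2h·cos θ_c / V₁ = 2·32.5·0.9693 / 700 = 0.09001 s.

0.0900 s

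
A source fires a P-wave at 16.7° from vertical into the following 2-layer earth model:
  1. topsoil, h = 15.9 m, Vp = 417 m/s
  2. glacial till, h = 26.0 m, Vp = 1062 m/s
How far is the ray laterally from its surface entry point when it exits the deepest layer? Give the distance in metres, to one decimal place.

Apply Snell's law at each interface; in layer i the horizontal offset is hᵢ·tan θᵢ.
Layer 1: θ = 16.70°; offset = 15.9·tan 16.70° = 4.770 m.
Layer 2: sin θ = 1062·sin 16.7°/417 = 0.7318, θ = 47.04°; offset = 26.0·tan 47.04° = 27.921 m.
Total horizontal offset = 32.692 m.

32.7 m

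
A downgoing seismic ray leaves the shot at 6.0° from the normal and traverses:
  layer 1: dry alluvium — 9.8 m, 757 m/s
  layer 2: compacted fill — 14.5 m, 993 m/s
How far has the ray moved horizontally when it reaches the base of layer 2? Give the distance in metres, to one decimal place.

Apply Snell's law at each interface; in layer i the horizontal offset is hᵢ·tan θᵢ.
Layer 1: θ = 6.00°; offset = 9.8·tan 6.00° = 1.030 m.
Layer 2: sin θ = 993·sin 6.0°/757 = 0.1371, θ = 7.88°; offset = 14.5·tan 7.88° = 2.007 m.
Total horizontal offset = 3.037 m.

3.0 m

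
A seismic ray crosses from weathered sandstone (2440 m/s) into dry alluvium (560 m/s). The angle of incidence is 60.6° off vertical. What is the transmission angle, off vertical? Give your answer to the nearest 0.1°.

Snell's law: sin θ₂ = (V₂/V₁)·sin θ₁ = (560/2440)·sin 60.6° = 0.2000.
θ₂ = sin⁻¹(0.2000) = 11.53° (from vertical).

11.5°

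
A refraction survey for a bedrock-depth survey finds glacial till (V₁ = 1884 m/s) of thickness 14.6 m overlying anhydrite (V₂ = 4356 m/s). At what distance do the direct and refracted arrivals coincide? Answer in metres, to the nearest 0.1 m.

θ_c = arcsin(1884/4356) = 25.63°, so cos θ_c = 0.9016 and tᵢ = 2h cos θ_c/V₁ = 0.0140 s.
At crossover x/V₁ = x/V₂ + tᵢ ⇒ x = tᵢ/(1/V₁ − 1/V₂) = 0.01397/(5.3079e-04 − 2.2957e-04) = 46.39 m.

46.4 m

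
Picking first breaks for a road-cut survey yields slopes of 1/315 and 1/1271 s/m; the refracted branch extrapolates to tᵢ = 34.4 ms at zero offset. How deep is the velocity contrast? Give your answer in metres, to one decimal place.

5.6 m

h = tᵢ·V₁·V₂ / (2·√(V₂²−V₁²)).
√(V₂²−V₁²) = √(1271² − 315²) = 1231.3 m/s.
h = 0.0344 s × 315 × 1271 / (2 × 1231.3) = 5.59 m.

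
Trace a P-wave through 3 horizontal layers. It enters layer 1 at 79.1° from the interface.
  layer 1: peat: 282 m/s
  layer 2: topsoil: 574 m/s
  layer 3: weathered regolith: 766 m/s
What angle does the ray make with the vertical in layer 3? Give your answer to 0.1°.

30.9°

From the normal: θ₁ = 90° − 79.1° = 10.9°.
Ray parameter p = sin 10.9° / 282 = 6.7055e-04 s/m.
sin θ_3 = p·V_3 = 6.7055e-04 × 766 = 0.5136.
θ_3 = arcsin 0.5136 = 30.91°.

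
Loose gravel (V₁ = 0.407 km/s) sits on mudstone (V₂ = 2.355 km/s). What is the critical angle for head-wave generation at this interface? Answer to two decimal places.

Critical incidence: sin θ_c = V₁/V₂ = 0.407/2.355 = 0.1728.
θ_c = arcsin 0.1728 = 9.95°.

9.95°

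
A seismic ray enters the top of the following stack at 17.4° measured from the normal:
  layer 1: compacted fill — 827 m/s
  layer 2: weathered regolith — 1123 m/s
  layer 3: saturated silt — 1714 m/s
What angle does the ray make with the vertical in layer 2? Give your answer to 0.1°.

Snell's law across each interface conserves sin θ / V, so sin θ_2 = V_2·sin θ₁/V₁.
sin θ_2 = 1123 × sin 17.4° / 827 = 0.4061.
θ_2 = 23.96° from the vertical.

24.0°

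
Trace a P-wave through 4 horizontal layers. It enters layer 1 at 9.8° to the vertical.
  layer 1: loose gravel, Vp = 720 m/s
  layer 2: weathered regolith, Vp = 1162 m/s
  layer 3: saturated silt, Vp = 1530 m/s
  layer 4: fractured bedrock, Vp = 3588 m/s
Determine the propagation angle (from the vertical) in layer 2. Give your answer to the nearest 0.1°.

15.9°

Ray parameter p = sin 9.8° / 720 = 2.3640e-04 s/m.
sin θ_2 = p·V_2 = 2.3640e-04 × 1162 = 0.2747.
θ_2 = arcsin 0.2747 = 15.94°.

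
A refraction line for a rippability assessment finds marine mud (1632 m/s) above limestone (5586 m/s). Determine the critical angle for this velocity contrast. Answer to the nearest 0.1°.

17.0°

Critical incidence: sin θ_c = V₁/V₂ = 1632/5586 = 0.2922.
θ_c = arcsin 0.2922 = 16.99°.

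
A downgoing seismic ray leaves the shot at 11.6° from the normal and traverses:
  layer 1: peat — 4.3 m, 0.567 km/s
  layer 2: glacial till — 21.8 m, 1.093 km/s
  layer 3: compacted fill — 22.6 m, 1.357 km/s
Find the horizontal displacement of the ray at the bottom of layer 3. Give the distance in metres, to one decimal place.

22.5 m

Ray parameter p = sin 11.6° / 0.567 km/s = 3.5463e-01 s/km.
Layer 1: θ = 11.60°; offset = 4.3·tan 11.60° = 0.883 m.
Layer 2: sin θ = p·1.093 = 0.3876 → θ = 22.81°; offset = 21.8·tan 22.81° = 9.167 m.
Layer 3: sin θ = p·1.357 = 0.4812 → θ = 28.77°; offset = 22.6·tan 28.77° = 12.407 m.
Σ offsets = 22.457 m.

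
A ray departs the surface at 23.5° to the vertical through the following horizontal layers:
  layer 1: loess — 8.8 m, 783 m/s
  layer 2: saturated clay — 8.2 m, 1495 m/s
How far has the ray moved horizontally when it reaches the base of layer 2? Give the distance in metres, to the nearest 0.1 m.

Apply Snell's law at each interface; in layer i the horizontal offset is hᵢ·tan θᵢ.
Layer 1: θ = 23.50°; offset = 8.8·tan 23.50° = 3.826 m.
Layer 2: sin θ = 1495·sin 23.5°/783 = 0.7613, θ = 49.58°; offset = 8.2·tan 49.58° = 9.629 m.
Summing the layer offsets gives 13.455 m.

13.5 m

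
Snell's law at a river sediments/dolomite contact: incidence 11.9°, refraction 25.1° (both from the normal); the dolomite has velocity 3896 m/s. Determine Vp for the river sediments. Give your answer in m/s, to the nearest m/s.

Snell's law: sin 11.9°/V₁ = sin 25.1°/V₂.
V₁ = V₂·sin 11.9°/sin 25.1° = 3896 × 0.4861 = 1893.85 m/s.

1894 m/s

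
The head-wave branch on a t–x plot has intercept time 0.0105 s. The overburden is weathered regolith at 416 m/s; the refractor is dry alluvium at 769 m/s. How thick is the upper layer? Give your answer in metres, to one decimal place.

2.6 m

h = tᵢ·V₁·V₂ / (2·√(V₂²−V₁²)).
√(V₂²−V₁²) = √(769² − 416²) = 646.8 m/s.
h = 0.0105 s × 416 × 769 / (2 × 646.8) = 2.60 m.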